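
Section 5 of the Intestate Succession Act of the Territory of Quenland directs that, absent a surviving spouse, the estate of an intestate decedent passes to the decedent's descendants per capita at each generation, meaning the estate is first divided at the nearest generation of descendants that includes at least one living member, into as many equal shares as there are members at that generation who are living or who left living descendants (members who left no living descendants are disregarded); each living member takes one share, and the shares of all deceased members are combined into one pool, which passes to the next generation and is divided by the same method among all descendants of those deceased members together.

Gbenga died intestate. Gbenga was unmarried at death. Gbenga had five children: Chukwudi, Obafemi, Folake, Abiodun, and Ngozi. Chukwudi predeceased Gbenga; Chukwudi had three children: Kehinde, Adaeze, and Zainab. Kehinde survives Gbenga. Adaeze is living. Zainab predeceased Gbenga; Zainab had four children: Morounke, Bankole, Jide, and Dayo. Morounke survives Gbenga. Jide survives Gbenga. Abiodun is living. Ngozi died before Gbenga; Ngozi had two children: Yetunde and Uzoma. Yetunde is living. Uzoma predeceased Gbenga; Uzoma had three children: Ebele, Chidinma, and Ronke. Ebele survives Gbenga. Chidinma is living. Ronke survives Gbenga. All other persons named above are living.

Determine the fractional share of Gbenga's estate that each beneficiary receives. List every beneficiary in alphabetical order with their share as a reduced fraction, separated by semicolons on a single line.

There is no surviving spouse, so the entire estate passes to Gbenga's descendants per capita at each generation.
At generation 1 (Chukwudi, Obafemi, Folake, Abiodun, Ngozi) there are 5 shares of (1)/5 = 1/5 each.
Living: Obafemi, Folake, and Abiodun — each takes 1/5.
Deceased: Chukwudi and Ngozi. Their combined 2/5 is pooled and carried to generation 2.
At generation 2 (Kehinde, Adaeze, Zainab, Yetunde, Uzoma) there are 5 shares of (2/5)/5 = 2/25 each.
Living: Kehinde, Adaeze, and Yetunde — each takes 2/25.
Deceased: Zainab and Uzoma. Their combined 4/25 is pooled and carried to generation 3.
At generation 3 (Morounke, Bankole, Jide, Dayo, Ebele, Chidinma, Ronke) there are 7 shares of (4/25)/7 = 4/175 each.
Living: Morounke, Bankole, Jide, Dayo, Ebele, Chidinma, and Ronke — each takes 4/175.

Abiodun 1/5; Adaeze 2/25; Bankole 4/175; Chidinma 4/175; Dayo 4/175; Ebele 4/175; Folake 1/5; Jide 4/175; Kehinde 2/25; Morounke 4/175; Obafemi 1/5; Ronke 4/175; Yetunde 2/25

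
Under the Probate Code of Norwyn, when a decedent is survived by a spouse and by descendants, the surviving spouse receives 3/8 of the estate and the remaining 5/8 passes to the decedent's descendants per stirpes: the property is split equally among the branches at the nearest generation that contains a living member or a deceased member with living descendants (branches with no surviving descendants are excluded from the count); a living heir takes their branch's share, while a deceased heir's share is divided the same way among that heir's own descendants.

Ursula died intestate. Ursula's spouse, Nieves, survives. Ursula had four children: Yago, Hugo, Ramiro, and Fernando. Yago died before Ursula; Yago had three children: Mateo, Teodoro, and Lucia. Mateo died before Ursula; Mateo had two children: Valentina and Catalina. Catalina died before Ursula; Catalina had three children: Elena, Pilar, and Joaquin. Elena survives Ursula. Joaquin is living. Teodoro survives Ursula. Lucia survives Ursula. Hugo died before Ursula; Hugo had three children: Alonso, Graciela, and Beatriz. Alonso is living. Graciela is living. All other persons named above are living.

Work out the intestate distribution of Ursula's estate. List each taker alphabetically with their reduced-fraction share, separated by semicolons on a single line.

Alonso 5/96; Beatriz 5/96; Elena 5/576; Fernando 5/32; Graciela 5/96; Joaquin 5/576; Lucia 5/96; Nieves 3/8; Pilar 5/576; Ramiro 5/32; Teodoro 5/96; Valentina 5/192

Nieves, as surviving spouse, takes 3/8.
The remaining 5/8 passes to Ursula's descendants per stirpes.
The 5/8 is divided into 4 equal shares of 5/32 among Yago, Hugo, Ramiro, Fernando.
Yago predeceased; the 5/32 allotted to Yago's branch passes to Yago's issue by representation.
The 5/32 is divided into 3 equal shares of 5/96 among Mateo, Teodoro, Lucia.
Mateo predeceased; the 5/96 allotted to Mateo's branch passes to Mateo's issue by representation.
The 5/96 is divided into 2 equal shares of 5/192 among Valentina, Catalina.
Valentina is living and takes 5/192.
Catalina predeceased; the 5/192 allotted to Catalina's branch passes to Catalina's issue by representation.
The 5/192 is divided into 3 equal shares of 5/576 among Elena, Pilar, Joaquin.
Elena is living and takes 5/576.
Pilar is living and takes 5/576.
Joaquin is living and takes 5/576.
Teodoro is living and takes 5/96.
Lucia is living and takes 5/96.
Hugo predeceased; the 5/32 allotted to Hugo's branch passes to Hugo's issue by representation.
The 5/32 is divided into 3 equal shares of 5/96 among Alonso, Graciela, Beatriz.
Alonso is living and takes 5/96.
Graciela is living and takes 5/96.
Beatriz is living and takes 5/96.
Ramiro is living and takes 5/32.
Fernando is living and takes 5/32.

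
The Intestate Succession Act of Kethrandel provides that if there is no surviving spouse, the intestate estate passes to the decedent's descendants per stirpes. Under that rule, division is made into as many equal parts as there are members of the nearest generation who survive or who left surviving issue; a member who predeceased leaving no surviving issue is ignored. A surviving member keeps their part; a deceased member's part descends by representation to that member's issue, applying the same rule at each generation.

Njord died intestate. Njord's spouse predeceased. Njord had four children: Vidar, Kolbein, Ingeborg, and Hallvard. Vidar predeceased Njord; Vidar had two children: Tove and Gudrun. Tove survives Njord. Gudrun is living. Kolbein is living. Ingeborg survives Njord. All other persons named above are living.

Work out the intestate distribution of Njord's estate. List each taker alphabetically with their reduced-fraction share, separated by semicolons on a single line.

Gudrun 1/8; Hallvard 1/4; Ingeborg 1/4; Kolbein 1/4; Tove 1/8

There is no surviving spouse, so the entire estate passes to Njord's descendants per stirpes.
The estate is divided into 4 equal shares of 1/4 among Vidar, Kolbein, Ingeborg, Hallvard.
Vidar predeceased; the 1/4 allotted to Vidar's branch passes to Vidar's issue by representation.
The 1/4 is divided into 2 equal shares of 1/8 among Tove, Gudrun.
Tove is living and takes 1/8.
Gudrun is living and takes 1/8.
Kolbein is living and takes 1/4.
Ingeborg is living and takes 1/4.
Hallvard is living and takes 1/4.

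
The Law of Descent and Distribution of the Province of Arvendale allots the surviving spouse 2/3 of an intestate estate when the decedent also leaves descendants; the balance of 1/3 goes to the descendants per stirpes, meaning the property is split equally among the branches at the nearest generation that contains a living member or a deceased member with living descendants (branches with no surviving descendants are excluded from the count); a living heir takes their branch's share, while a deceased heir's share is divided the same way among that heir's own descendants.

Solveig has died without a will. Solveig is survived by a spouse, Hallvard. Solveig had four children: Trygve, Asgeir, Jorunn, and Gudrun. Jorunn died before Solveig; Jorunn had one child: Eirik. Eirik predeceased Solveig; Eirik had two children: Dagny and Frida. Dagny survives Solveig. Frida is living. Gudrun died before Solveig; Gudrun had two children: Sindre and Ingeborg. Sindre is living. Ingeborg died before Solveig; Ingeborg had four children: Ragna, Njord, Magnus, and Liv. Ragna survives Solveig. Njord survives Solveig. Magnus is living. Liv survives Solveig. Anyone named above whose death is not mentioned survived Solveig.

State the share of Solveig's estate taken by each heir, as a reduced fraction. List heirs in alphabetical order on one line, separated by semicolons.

Hallvard, as surviving spouse, takes 2/3.
The remaining 1/3 passes to Solveig's descendants per stirpes.
The 1/3 is divided into 4 equal shares of 1/12 among Trygve, Asgeir, Jorunn, Gudrun.
Trygve is living and takes 1/12.
Asgeir is living and takes 1/12.
Jorunn predeceased; the 1/12 allotted to Jorunn's branch passes to Jorunn's issue by representation.
Eirik's line is the sole branch at this level, so the full 1/12 passes to Eirik's issue by representation.
The 1/12 is divided into 2 equal shares of 1/24 among Dagny, Frida.
Dagny is living and takes 1/24.
Frida is living and takes 1/24.
Gudrun predeceased; the 1/12 allotted to Gudrun's branch passes to Gudrun's issue by representation.
The 1/12 is divided into 2 equal shares of 1/24 among Sindre, Ingeborg.
Sindre is living and takes 1/24.
Ingeborg predeceased; the 1/24 allotted to Ingeborg's branch passes to Ingeborg's issue by representation.
The 1/24 is divided into 4 equal shares of 1/96 among Ragna, Njord, Magnus, Liv.
Ragna is living and takes 1/96.
Njord is living and takes 1/96.
Magnus is living and takes 1/96.
Liv is living and takes 1/96.

Asgeir 1/12; Dagny 1/24; Frida 1/24; Hallvard 2/3; Liv 1/96; Magnus 1/96; Njord 1/96; Ragna 1/96; Sindre 1/24; Trygve 1/12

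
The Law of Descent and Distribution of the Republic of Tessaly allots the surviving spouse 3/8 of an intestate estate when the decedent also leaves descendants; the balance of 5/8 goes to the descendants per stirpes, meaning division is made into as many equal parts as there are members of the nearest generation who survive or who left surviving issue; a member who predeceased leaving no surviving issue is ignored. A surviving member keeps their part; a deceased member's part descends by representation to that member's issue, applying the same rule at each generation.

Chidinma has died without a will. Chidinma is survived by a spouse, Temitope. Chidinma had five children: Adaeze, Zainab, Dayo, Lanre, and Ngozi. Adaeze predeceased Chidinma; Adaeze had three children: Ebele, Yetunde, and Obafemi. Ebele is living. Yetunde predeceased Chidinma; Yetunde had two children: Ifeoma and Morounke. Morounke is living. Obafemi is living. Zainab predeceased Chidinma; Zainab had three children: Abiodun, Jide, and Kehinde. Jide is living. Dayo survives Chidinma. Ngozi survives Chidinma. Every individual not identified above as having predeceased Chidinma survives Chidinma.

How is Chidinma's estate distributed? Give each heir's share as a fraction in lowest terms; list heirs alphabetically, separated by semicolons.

Abiodun 1/24; Dayo 1/8; Ebele 1/24; Ifeoma 1/48; Jide 1/24; Kehinde 1/24; Lanre 1/8; Morounke 1/48; Ngozi 1/8; Obafemi 1/24; Temitope 3/8

Temitope, as surviving spouse, takes 3/8.
The remaining 5/8 passes to Chidinma's descendants per stirpes.
The 5/8 is divided into 5 equal shares of 1/8 among Adaeze, Zainab, Dayo, Lanre, Ngozi.
Adaeze predeceased; the 1/8 allotted to Adaeze's branch passes to Adaeze's issue by representation.
The 1/8 is divided into 3 equal shares of 1/24 among Ebele, Yetunde, Obafemi.
Ebele is living and takes 1/24.
Yetunde predeceased; the 1/24 allotted to Yetunde's branch passes to Yetunde's issue by representation.
The 1/24 is divided into 2 equal shares of 1/48 among Ifeoma, Morounke.
Ifeoma is living and takes 1/48.
Morounke is living and takes 1/48.
Obafemi is living and takes 1/24.
Zainab predeceased; the 1/8 allotted to Zainab's branch passes to Zainab's issue by representation.
The 1/8 is divided into 3 equal shares of 1/24 among Abiodun, Jide, Kehinde.
Abiodun is living and takes 1/24.
Jide is living and takes 1/24.
Kehinde is living and takes 1/24.
Dayo is living and takes 1/8.
Lanre is living and takes 1/8.
Ngozi is living and takes 1/8.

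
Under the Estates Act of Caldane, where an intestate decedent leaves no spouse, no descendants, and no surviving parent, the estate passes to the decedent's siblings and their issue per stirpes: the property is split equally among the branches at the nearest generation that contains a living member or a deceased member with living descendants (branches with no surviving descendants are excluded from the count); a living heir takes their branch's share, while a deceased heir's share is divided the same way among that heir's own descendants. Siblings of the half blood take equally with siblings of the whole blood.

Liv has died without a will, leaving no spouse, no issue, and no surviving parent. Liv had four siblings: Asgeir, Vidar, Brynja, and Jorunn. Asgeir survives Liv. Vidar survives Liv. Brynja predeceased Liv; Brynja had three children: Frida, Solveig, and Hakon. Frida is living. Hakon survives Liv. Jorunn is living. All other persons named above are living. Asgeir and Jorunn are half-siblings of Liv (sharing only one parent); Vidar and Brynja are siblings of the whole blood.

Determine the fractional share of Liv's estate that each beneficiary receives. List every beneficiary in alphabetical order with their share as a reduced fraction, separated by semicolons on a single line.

Asgeir 1/4; Frida 1/12; Hakon 1/12; Jorunn 1/4; Solveig 1/12; Vidar 1/4

No spouse, descendants, or parent survives, so the estate passes to Liv's siblings per stirpes.
Half-blood and whole-blood siblings take equally under the stated rule.
The estate is divided into 4 equal shares of 1/4 among Asgeir, Vidar, Brynja, Jorunn.
Asgeir is living and takes 1/4.
Vidar is living and takes 1/4.
Brynja predeceased; the 1/4 allotted to Brynja's branch passes to Brynja's issue by representation.
The 1/4 is divided into 3 equal shares of 1/12 among Frida, Solveig, Hakon.
Frida is living and takes 1/12.
Solveig is living and takes 1/12.
Hakon is living and takes 1/12.
Jorunn is living and takes 1/4.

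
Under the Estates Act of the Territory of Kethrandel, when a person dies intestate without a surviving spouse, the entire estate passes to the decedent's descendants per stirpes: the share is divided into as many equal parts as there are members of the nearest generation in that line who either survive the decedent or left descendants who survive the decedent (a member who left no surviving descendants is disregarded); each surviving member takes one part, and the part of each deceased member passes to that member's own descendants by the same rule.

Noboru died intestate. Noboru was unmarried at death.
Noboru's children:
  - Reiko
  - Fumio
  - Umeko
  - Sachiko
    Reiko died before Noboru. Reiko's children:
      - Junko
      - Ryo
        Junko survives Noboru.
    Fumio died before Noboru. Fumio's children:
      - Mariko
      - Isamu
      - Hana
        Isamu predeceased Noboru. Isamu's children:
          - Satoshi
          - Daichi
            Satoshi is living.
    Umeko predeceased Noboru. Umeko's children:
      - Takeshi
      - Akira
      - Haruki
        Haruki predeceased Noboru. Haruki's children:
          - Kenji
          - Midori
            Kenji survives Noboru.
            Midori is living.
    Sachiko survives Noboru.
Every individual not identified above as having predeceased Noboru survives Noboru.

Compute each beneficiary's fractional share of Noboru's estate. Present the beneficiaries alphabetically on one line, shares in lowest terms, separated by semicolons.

Akira 1/12; Daichi 1/24; Hana 1/12; Junko 1/8; Kenji 1/24; Mariko 1/12; Midori 1/24; Ryo 1/8; Sachiko 1/4; Satoshi 1/24; Takeshi 1/12

There is no surviving spouse, so the entire estate passes to Noboru's descendants per stirpes.
The estate is divided into 4 equal shares of 1/4 among Reiko, Fumio, Umeko, Sachiko.
Reiko predeceased; the 1/4 allotted to Reiko's branch passes to Reiko's issue by representation.
The 1/4 is divided into 2 equal shares of 1/8 among Junko, Ryo.
Junko is living and takes 1/8.
Ryo is living and takes 1/8.
Fumio predeceased; the 1/4 allotted to Fumio's branch passes to Fumio's issue by representation.
The 1/4 is divided into 3 equal shares of 1/12 among Mariko, Isamu, Hana.
Mariko is living and takes 1/12.
Isamu predeceased; the 1/12 allotted to Isamu's branch passes to Isamu's issue by representation.
The 1/12 is divided into 2 equal shares of 1/24 among Satoshi, Daichi.
Satoshi is living and takes 1/24.
Daichi is living and takes 1/24.
Hana is living and takes 1/12.
Umeko predeceased; the 1/4 allotted to Umeko's branch passes to Umeko's issue by representation.
The 1/4 is divided into 3 equal shares of 1/12 among Takeshi, Akira, Haruki.
Takeshi is living and takes 1/12.
Akira is living and takes 1/12.
Haruki predeceased; the 1/12 allotted to Haruki's branch passes to Haruki's issue by representation.
The 1/12 is divided into 2 equal shares of 1/24 among Kenji, Midori.
Kenji is living and takes 1/24.
Midori is living and takes 1/24.
Sachiko is living and takes 1/4.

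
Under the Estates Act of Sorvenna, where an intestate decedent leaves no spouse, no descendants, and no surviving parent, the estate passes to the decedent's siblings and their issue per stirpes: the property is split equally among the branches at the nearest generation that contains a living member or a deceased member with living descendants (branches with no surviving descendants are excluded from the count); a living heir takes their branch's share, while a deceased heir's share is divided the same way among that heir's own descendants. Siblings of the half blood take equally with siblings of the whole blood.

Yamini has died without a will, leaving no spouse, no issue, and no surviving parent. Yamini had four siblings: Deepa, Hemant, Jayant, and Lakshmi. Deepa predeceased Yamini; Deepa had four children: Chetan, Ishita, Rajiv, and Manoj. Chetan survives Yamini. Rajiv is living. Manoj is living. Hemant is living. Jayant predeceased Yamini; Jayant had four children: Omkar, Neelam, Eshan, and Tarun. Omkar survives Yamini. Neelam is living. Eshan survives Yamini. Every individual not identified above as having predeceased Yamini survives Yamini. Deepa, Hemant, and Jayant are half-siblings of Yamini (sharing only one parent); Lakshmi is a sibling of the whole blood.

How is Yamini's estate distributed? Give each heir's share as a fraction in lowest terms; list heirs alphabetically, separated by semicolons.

No spouse, descendants, or parent survives, so the estate passes to Yamini's siblings per stirpes.
Half-blood and whole-blood siblings take equally under the stated rule.
The estate is divided into 4 equal shares of 1/4 among Deepa, Hemant, Jayant, Lakshmi.
Deepa predeceased; the 1/4 allotted to Deepa's branch passes to Deepa's issue by representation.
The 1/4 is divided into 4 equal shares of 1/16 among Chetan, Ishita, Rajiv, Manoj.
Chetan is living and takes 1/16.
Ishita is living and takes 1/16.
Rajiv is living and takes 1/16.
Manoj is living and takes 1/16.
Hemant is living and takes 1/4.
Jayant predeceased; the 1/4 allotted to Jayant's branch passes to Jayant's issue by representation.
The 1/4 is divided into 4 equal shares of 1/16 among Omkar, Neelam, Eshan, Tarun.
Omkar is living and takes 1/16.
Neelam is living and takes 1/16.
Eshan is living and takes 1/16.
Tarun is living and takes 1/16.
Lakshmi is living and takes 1/4.

Chetan 1/16; Eshan 1/16; Hemant 1/4; Ishita 1/16; Lakshmi 1/4; Manoj 1/16; Neelam 1/16; Omkar 1/16; Rajiv 1/16; Tarun 1/16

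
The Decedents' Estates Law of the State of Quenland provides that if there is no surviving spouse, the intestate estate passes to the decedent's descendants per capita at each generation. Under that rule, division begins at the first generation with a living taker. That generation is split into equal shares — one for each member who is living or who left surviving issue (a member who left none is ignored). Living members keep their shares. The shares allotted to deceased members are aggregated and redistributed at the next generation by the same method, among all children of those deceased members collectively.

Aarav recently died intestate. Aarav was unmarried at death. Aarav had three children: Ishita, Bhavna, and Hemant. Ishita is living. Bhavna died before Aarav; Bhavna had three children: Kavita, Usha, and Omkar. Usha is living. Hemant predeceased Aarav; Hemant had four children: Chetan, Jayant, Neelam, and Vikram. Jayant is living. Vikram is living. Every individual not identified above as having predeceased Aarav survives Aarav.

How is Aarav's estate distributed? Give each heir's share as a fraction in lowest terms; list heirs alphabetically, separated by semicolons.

Chetan 2/21; Ishita 1/3; Jayant 2/21; Kavita 2/21; Neelam 2/21; Omkar 2/21; Usha 2/21; Vikram 2/21

There is no surviving spouse, so the entire estate passes to Aarav's descendants per capita at each generation.
At generation 1 (Ishita, Bhavna, Hemant) there are 3 shares of (1)/3 = 1/3 each.
Living: Ishita — each takes 1/3.
Deceased: Bhavna and Hemant. Their combined 2/3 is pooled and carried to generation 2.
At generation 2 (Kavita, Usha, Omkar, Chetan, Jayant, Neelam, Vikram) there are 7 shares of (2/3)/7 = 2/21 each.
Living: Kavita, Usha, Omkar, Chetan, Jayant, Neelam, and Vikram — each takes 2/21.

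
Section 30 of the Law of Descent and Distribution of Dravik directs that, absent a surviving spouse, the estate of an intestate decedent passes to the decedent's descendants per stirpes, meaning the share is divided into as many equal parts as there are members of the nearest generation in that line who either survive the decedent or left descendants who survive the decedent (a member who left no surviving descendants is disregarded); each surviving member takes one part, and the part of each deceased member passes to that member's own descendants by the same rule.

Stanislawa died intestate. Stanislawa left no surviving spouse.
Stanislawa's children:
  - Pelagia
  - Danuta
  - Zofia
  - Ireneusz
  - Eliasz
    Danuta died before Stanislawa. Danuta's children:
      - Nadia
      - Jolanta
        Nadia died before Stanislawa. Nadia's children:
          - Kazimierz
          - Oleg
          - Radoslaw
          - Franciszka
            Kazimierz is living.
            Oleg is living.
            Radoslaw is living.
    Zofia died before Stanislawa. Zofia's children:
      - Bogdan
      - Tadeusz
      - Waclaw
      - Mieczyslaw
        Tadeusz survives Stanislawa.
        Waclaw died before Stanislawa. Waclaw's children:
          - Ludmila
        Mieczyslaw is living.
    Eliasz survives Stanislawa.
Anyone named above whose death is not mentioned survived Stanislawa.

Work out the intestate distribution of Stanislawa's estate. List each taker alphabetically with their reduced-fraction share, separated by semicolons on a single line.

Bogdan 1/20; Eliasz 1/5; Franciszka 1/40; Ireneusz 1/5; Jolanta 1/10; Kazimierz 1/40; Ludmila 1/20; Mieczyslaw 1/20; Oleg 1/40; Pelagia 1/5; Radoslaw 1/40; Tadeusz 1/20

There is no surviving spouse, so the entire estate passes to Stanislawa's descendants per stirpes.
The estate is divided into 5 equal shares of 1/5 among Pelagia, Danuta, Zofia, Ireneusz, Eliasz.
Pelagia is living and takes 1/5.
Danuta predeceased; the 1/5 allotted to Danuta's branch passes to Danuta's issue by representation.
The 1/5 is divided into 2 equal shares of 1/10 among Nadia, Jolanta.
Nadia predeceased; the 1/10 allotted to Nadia's branch passes to Nadia's issue by representation.
The 1/10 is divided into 4 equal shares of 1/40 among Kazimierz, Oleg, Radoslaw, Franciszka.
Kazimierz is living and takes 1/40.
Oleg is living and takes 1/40.
Radoslaw is living and takes 1/40.
Franciszka is living and takes 1/40.
Jolanta is living and takes 1/10.
Zofia predeceased; the 1/5 allotted to Zofia's branch passes to Zofia's issue by representation.
The 1/5 is divided into 4 equal shares of 1/20 among Bogdan, Tadeusz, Waclaw, Mieczyslaw.
Bogdan is living and takes 1/20.
Tadeusz is living and takes 1/20.
Waclaw predeceased; the 1/20 allotted to Waclaw's branch passes to Waclaw's issue by representation.
Ludmila is the sole taker at this level and receives the full 1/20.
Mieczyslaw is living and takes 1/20.
Ireneusz is living and takes 1/5.
Eliasz is living and takes 1/5.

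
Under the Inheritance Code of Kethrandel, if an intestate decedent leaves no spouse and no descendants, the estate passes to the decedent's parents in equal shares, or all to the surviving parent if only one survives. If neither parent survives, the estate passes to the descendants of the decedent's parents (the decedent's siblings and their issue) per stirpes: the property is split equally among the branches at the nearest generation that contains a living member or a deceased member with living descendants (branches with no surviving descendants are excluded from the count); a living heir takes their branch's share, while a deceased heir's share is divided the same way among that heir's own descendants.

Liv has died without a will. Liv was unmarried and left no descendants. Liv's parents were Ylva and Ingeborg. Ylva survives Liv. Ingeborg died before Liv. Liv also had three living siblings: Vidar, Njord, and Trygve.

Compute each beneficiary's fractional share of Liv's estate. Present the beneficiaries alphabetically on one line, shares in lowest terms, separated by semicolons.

Only one parent, Ylva, survives, so Ylva takes the entire estate. The siblings take nothing because a surviving parent has priority.

Ylva 1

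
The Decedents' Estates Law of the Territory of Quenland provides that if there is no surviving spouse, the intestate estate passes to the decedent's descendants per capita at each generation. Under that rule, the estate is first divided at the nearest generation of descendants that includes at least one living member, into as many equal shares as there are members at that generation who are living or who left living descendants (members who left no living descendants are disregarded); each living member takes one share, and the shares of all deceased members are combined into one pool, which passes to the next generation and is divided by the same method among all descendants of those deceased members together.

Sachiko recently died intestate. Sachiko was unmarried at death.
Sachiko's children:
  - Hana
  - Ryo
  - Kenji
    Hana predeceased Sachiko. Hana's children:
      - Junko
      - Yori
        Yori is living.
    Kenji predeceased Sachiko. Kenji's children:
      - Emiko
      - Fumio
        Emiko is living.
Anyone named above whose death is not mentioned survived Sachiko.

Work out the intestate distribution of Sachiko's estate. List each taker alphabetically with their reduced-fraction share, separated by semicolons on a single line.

There is no surviving spouse, so the entire estate passes to Sachiko's descendants per capita at each generation.
At generation 1 (Hana, Ryo, Kenji) there are 3 shares of (1)/3 = 1/3 each.
Living: Ryo — each takes 1/3.
Deceased: Hana and Kenji. Their combined 2/3 is pooled and carried to generation 2.
At generation 2 (Junko, Yori, Emiko, Fumio) there are 4 shares of (2/3)/4 = 1/6 each.
Living: Junko, Yori, Emiko, and Fumio — each takes 1/6.

Emiko 1/6; Fumio 1/6; Junko 1/6; Ryo 1/3; Yori 1/6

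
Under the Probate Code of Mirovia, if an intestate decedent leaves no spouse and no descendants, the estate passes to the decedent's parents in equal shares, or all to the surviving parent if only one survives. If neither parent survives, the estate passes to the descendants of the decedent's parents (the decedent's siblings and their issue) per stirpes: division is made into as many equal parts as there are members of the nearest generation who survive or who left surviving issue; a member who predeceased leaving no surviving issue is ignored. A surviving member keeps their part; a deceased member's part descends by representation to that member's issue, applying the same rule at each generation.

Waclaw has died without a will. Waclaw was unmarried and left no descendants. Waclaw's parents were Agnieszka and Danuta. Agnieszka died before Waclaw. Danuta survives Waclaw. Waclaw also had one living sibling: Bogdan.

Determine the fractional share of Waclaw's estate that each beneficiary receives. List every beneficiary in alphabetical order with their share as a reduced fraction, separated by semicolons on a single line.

Only one parent, Danuta, survives, so Danuta takes the entire estate. The siblings take nothing because a surviving parent has priority.

Danuta 1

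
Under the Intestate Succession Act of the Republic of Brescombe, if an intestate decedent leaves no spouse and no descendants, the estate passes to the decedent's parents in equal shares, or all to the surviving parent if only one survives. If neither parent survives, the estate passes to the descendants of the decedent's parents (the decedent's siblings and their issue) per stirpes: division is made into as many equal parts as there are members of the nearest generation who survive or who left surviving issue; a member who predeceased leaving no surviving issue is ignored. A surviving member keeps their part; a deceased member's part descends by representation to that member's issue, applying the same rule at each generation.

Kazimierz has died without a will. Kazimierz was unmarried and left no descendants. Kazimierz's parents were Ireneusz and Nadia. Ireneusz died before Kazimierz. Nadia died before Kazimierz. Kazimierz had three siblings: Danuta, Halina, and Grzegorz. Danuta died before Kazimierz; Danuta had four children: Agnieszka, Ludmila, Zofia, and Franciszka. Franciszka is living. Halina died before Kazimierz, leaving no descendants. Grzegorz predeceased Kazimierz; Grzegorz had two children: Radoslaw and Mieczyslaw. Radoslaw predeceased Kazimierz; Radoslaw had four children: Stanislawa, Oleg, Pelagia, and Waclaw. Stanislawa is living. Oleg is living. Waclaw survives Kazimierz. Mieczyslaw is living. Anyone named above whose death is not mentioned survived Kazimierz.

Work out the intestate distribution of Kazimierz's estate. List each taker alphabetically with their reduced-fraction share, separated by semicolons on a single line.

Agnieszka 1/8; Franciszka 1/8; Ludmila 1/8; Mieczyslaw 1/4; Oleg 1/16; Pelagia 1/16; Stanislawa 1/16; Waclaw 1/16; Zofia 1/8

Neither parent survives and there are no descendants, so the estate passes to Kazimierz's siblings and their issue per stirpes.
Halina left no surviving issue, so that branch lapses and is disregarded.
The estate is divided into 2 equal shares of 1/2 among Danuta, Grzegorz.
Danuta predeceased; the 1/2 allotted to Danuta's branch passes to Danuta's issue by representation.
The 1/2 is divided into 4 equal shares of 1/8 among Agnieszka, Ludmila, Zofia, Franciszka.
Agnieszka is living and takes 1/8.
Ludmila is living and takes 1/8.
Zofia is living and takes 1/8.
Franciszka is living and takes 1/8.
Grzegorz predeceased; the 1/2 allotted to Grzegorz's branch passes to Grzegorz's issue by representation.
The 1/2 is divided into 2 equal shares of 1/4 among Radoslaw, Mieczyslaw.
Radoslaw predeceased; the 1/4 allotted to Radoslaw's branch passes to Radoslaw's issue by representation.
The 1/4 is divided into 4 equal shares of 1/16 among Stanislawa, Oleg, Pelagia, Waclaw.
Stanislawa is living and takes 1/16.
Oleg is living and takes 1/16.
Pelagia is living and takes 1/16.
Waclaw is living and takes 1/16.
Mieczyslaw is living and takes 1/4.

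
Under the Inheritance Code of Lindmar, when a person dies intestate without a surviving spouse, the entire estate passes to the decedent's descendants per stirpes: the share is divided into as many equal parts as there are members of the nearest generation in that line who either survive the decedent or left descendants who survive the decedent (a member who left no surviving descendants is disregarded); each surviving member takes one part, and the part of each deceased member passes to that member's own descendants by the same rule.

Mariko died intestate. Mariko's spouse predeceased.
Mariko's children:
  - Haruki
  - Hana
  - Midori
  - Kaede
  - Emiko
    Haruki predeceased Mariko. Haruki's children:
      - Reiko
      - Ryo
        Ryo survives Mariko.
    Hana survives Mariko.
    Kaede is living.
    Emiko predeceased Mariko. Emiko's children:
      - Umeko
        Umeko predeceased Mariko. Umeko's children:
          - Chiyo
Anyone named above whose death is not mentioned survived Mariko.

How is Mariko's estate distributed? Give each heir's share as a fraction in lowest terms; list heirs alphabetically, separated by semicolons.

Chiyo 1/5; Hana 1/5; Kaede 1/5; Midori 1/5; Reiko 1/10; Ryo 1/10

There is no surviving spouse, so the entire estate passes to Mariko's descendants per stirpes.
The estate is divided into 5 equal shares of 1/5 among Haruki, Hana, Midori, Kaede, Emiko.
Haruki predeceased; the 1/5 allotted to Haruki's branch passes to Haruki's issue by representation.
The 1/5 is divided into 2 equal shares of 1/10 among Reiko, Ryo.
Reiko is living and takes 1/10.
Ryo is living and takes 1/10.
Hana is living and takes 1/5.
Midori is living and takes 1/5.
Kaede is living and takes 1/5.
Emiko predeceased; the 1/5 allotted to Emiko's branch passes to Emiko's issue by representation.
Umeko's line is the sole branch at this level, so the full 1/5 passes to Umeko's issue by representation.
Chiyo is the sole taker at this level and receives the full 1/5.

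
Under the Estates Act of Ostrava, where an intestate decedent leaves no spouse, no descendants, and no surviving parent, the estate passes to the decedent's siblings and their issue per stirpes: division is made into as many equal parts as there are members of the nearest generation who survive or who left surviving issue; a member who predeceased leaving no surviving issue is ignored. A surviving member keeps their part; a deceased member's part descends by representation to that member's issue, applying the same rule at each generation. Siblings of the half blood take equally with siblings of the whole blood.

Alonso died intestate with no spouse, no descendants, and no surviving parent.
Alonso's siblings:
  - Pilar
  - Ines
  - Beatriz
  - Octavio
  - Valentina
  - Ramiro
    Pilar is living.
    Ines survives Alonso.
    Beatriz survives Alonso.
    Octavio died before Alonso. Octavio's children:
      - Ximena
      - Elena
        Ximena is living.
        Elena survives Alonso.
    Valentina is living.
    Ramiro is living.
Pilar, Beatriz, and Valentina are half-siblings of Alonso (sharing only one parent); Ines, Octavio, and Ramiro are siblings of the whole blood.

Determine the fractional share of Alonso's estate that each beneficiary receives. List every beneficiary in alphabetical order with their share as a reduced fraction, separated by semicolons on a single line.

Beatriz 1/6; Elena 1/12; Ines 1/6; Pilar 1/6; Ramiro 1/6; Valentina 1/6; Ximena 1/12

No spouse, descendants, or parent survives, so the estate passes to Alonso's siblings per stirpes.
Half-blood and whole-blood siblings take equally under the stated rule.
The estate is divided into 6 equal shares of 1/6 among Pilar, Ines, Beatriz, Octavio, Valentina, Ramiro.
Pilar is living and takes 1/6.
Ines is living and takes 1/6.
Beatriz is living and takes 1/6.
Octavio predeceased; the 1/6 allotted to Octavio's branch passes to Octavio's issue by representation.
The 1/6 is divided into 2 equal shares of 1/12 among Ximena, Elena.
Ximena is living and takes 1/12.
Elena is living and takes 1/12.
Valentina is living and takes 1/6.
Ramiro is living and takes 1/6.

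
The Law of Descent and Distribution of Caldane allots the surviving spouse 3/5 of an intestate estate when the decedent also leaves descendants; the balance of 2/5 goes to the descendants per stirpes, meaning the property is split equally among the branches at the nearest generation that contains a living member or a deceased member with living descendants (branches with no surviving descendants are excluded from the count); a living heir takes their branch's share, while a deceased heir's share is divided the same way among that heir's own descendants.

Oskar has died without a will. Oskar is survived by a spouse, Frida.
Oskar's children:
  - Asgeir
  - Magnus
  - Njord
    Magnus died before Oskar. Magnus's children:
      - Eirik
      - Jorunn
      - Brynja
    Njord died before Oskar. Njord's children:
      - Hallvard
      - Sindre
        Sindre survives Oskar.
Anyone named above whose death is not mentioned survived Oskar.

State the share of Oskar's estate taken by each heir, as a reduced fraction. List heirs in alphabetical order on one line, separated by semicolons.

Frida, as surviving spouse, takes 3/5.
The remaining 2/5 passes to Oskar's descendants per stirpes.
The 2/5 is divided into 3 equal shares of 2/15 among Asgeir, Magnus, Njord.
Asgeir is living and takes 2/15.
Magnus predeceased; the 2/15 allotted to Magnus's branch passes to Magnus's issue by representation.
The 2/15 is divided into 3 equal shares of 2/45 among Eirik, Jorunn, Brynja.
Eirik is living and takes 2/45.
Jorunn is living and takes 2/45.
Brynja is living and takes 2/45.
Njord predeceased; the 2/15 allotted to Njord's branch passes to Njord's issue by representation.
The 2/15 is divided into 2 equal shares of 1/15 among Hallvard, Sindre.
Hallvard is living and takes 1/15.
Sindre is living and takes 1/15.

Asgeir 2/15; Brynja 2/45; Eirik 2/45; Frida 3/5; Hallvard 1/15; Jorunn 2/45; Sindre 1/15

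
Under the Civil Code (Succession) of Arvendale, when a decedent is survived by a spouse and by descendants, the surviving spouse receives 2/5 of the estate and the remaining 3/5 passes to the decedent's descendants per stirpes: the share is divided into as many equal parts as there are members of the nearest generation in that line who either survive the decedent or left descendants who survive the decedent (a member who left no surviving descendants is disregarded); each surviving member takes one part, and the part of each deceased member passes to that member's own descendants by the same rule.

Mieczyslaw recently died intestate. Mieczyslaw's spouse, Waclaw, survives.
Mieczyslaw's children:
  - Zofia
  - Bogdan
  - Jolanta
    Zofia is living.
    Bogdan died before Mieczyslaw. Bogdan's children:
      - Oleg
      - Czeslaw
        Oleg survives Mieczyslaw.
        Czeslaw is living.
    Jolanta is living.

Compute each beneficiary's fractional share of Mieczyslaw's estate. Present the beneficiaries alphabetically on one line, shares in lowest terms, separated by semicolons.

Waclaw, as surviving spouse, takes 2/5.
The remaining 3/5 passes to Mieczyslaw's descendants per stirpes.
The 3/5 is divided into 3 equal shares of 1/5 among Zofia, Bogdan, Jolanta.
Zofia is living and takes 1/5.
Bogdan predeceased; the 1/5 allotted to Bogdan's branch passes to Bogdan's issue by representation.
The 1/5 is divided into 2 equal shares of 1/10 among Oleg, Czeslaw.
Oleg is living and takes 1/10.
Czeslaw is living and takes 1/10.
Jolanta is living and takes 1/5.

Czeslaw 1/10; Jolanta 1/5; Oleg 1/10; Waclaw 2/5; Zofia 1/5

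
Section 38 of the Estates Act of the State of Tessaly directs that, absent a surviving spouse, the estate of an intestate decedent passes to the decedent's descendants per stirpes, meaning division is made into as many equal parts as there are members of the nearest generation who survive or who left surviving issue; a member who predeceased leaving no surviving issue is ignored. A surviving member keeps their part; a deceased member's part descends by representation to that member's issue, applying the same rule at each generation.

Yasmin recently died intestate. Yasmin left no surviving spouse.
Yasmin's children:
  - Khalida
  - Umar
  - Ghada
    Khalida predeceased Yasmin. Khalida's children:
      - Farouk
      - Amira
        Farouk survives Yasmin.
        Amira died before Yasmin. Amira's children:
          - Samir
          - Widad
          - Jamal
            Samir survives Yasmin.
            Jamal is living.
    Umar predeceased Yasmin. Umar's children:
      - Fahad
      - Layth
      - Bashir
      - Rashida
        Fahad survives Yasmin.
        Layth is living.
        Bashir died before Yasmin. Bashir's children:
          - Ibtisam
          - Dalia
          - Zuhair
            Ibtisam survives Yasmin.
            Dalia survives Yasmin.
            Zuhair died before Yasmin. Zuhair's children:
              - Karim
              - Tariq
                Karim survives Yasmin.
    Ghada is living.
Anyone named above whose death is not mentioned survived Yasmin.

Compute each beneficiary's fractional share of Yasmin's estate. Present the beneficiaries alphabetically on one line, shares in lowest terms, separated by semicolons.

Dalia 1/36; Fahad 1/12; Farouk 1/6; Ghada 1/3; Ibtisam 1/36; Jamal 1/18; Karim 1/72; Layth 1/12; Rashida 1/12; Samir 1/18; Tariq 1/72; Widad 1/18

There is no surviving spouse, so the entire estate passes to Yasmin's descendants per stirpes.
The estate is divided into 3 equal shares of 1/3 among Khalida, Umar, Ghada.
Khalida predeceased; the 1/3 allotted to Khalida's branch passes to Khalida's issue by representation.
The 1/3 is divided into 2 equal shares of 1/6 among Farouk, Amira.
Farouk is living and takes 1/6.
Amira predeceased; the 1/6 allotted to Amira's branch passes to Amira's issue by representation.
The 1/6 is divided into 3 equal shares of 1/18 among Samir, Widad, Jamal.
Samir is living and takes 1/18.
Widad is living and takes 1/18.
Jamal is living and takes 1/18.
Umar predeceased; the 1/3 allotted to Umar's branch passes to Umar's issue by representation.
The 1/3 is divided into 4 equal shares of 1/12 among Fahad, Layth, Bashir, Rashida.
Fahad is living and takes 1/12.
Layth is living and takes 1/12.
Bashir predeceased; the 1/12 allotted to Bashir's branch passes to Bashir's issue by representation.
The 1/12 is divided into 3 equal shares of 1/36 among Ibtisam, Dalia, Zuhair.
Ibtisam is living and takes 1/36.
Dalia is living and takes 1/36.
Zuhair predeceased; the 1/36 allotted to Zuhair's branch passes to Zuhair's issue by representation.
The 1/36 is divided into 2 equal shares of 1/72 among Karim, Tariq.
Karim is living and takes 1/72.
Tariq is living and takes 1/72.
Rashida is living and takes 1/12.
Ghada is living and takes 1/3.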